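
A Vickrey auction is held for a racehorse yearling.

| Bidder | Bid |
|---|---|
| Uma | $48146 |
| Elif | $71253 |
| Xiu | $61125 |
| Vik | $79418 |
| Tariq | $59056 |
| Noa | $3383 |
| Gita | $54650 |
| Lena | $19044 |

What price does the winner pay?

$71253

Highest bid: Vik at $79418, so Vik wins.
Second-highest bid: Elif at $71253 — that is the price the winner pays.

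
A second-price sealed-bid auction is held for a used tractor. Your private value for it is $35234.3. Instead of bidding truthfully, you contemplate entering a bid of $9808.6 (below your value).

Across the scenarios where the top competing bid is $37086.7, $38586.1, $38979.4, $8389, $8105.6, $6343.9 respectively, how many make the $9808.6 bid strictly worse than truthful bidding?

0

The deviation hurts exactly when the highest competing bid lies strictly between $9808.6 and $35234.3 — underbidding then forfeits a profitable win.
$37086.7: above both → same outcome either way.
$38586.1: above both → same outcome either way.
$38979.4: above both → same outcome either way.
$8389: below both → same outcome either way.
$8105.6: below both → same outcome either way.
$6343.9: below both → same outcome either way.
Count: 0.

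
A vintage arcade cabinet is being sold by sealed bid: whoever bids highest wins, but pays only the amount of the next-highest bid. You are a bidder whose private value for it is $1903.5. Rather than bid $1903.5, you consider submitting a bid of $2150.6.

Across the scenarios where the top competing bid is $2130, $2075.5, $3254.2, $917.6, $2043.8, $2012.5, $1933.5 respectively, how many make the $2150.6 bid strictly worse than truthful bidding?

5

The deviation hurts exactly when the highest competing bid lies strictly between $1903.5 and $2150.6 — overbidding then wins at a price above your value.
$2130: inside the interval → strictly worse (loss $226.5).
$2075.5: inside the interval → strictly worse (loss $172).
$3254.2: above both → same outcome either way.
$917.6: below both → same outcome either way.
$2043.8: inside the interval → strictly worse (loss $140.3).
$2012.5: inside the interval → strictly worse (loss $109).
$1933.5: inside the interval → strictly worse (loss $30).
Count: 5.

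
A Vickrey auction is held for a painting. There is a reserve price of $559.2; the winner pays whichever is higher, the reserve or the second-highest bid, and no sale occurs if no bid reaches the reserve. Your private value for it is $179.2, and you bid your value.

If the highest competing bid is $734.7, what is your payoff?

$0

Your bid $179.2 is below the highest competing bid $734.7, so you lose. Payoff $0.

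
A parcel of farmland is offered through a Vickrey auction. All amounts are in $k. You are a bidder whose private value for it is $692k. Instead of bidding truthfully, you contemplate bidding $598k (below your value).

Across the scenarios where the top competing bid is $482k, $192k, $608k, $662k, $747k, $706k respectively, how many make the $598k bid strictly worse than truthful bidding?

2

The deviation hurts exactly when the highest competing bid lies strictly between $598k and $692k — underbidding then forfeits a profitable win.
$482k: below both → same outcome either way.
$192k: below both → same outcome either way.
$608k: inside the interval → strictly worse (loss $84k).
$662k: inside the interval → strictly worse (loss $30k).
$747k: above both → same outcome either way.
$706k: above both → same outcome either way.
Count: 2.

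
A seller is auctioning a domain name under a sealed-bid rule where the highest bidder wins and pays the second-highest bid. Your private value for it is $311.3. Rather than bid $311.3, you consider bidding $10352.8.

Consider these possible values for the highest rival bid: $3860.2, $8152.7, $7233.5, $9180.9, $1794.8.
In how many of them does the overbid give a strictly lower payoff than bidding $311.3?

5

The deviation hurts exactly when the highest competing bid lies strictly between $311.3 and $10352.8 — overbidding then wins at a price above your value.
$3860.2: inside the interval → strictly worse (loss $3548.9).
$8152.7: inside the interval → strictly worse (loss $7841.4).
$7233.5: inside the interval → strictly worse (loss $6922.2).
$9180.9: inside the interval → strictly worse (loss $8869.6).
$1794.8: inside the interval → strictly worse (loss $1483.5).
Count: 5.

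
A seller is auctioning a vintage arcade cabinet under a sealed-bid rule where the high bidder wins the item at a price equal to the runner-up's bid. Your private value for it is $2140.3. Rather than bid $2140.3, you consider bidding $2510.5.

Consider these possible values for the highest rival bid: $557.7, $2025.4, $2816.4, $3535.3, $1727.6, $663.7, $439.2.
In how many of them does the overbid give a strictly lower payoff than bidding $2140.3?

The deviation hurts exactly when the highest competing bid lies strictly between $2140.3 and $2510.5 — overbidding then wins at a price above your value.
$557.7: below both → same outcome either way.
$2025.4: below both → same outcome either way.
$2816.4: above both → same outcome either way.
$3535.3: above both → same outcome either way.
$1727.6: below both → same outcome either way.
$663.7: below both → same outcome either way.
$439.2: below both → same outcome either way.
Count: 0.

0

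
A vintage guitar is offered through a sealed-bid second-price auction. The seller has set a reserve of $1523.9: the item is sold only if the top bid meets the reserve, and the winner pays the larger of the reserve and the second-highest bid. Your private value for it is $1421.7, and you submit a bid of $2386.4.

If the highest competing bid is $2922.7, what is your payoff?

$0

Your bid $2386.4 is below the highest competing bid $2922.7, so you lose. Payoff $0.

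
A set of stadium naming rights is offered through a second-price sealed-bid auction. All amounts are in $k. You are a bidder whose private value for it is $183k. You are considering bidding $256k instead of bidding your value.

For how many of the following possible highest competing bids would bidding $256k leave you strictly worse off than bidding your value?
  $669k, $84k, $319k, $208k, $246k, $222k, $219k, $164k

4

The deviation hurts exactly when the highest competing bid lies strictly between $183k and $256k — overbidding then wins at a price above your value.
$669k: above both → same outcome either way.
$84k: below both → same outcome either way.
$319k: above both → same outcome either way.
$208k: inside the interval → strictly worse (loss $25k).
$246k: inside the interval → strictly worse (loss $63k).
$222k: inside the interval → strictly worse (loss $39k).
$219k: inside the interval → strictly worse (loss $36k).
$164k: below both → same outcome either way.
Count: 4.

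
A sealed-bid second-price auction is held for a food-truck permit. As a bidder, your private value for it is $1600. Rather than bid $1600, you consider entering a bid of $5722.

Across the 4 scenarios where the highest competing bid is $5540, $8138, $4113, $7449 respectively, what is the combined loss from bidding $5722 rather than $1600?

The deviation costs you only when the competing bid falls strictly between $1600 and $5722; elsewhere both bids give the same outcome.
$5540: truthful payoff $0, deviation payoff −$3940 → loss $3940.
$8138: outcomes coincide → loss $0.
$4113: truthful payoff $0, deviation payoff −$2513 → loss $2513.
$7449: outcomes coincide → loss $0.
Total loss = $3940 + $2513 = $6453.

$6453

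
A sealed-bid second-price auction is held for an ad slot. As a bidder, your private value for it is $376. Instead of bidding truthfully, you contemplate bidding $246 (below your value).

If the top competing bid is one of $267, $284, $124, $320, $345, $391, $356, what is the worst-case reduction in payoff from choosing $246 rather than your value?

$267: truthful gives $109, deviation gives $0 → loss $109.
$284: truthful gives $92, deviation gives $0 → loss $92.
$124: same outcome either way → loss $0.
$320: truthful gives $56, deviation gives $0 → loss $56.
$345: truthful gives $31, deviation gives $0 → loss $31.
$391: same outcome either way → loss $0.
$356: truthful gives $20, deviation gives $0 → loss $20.
Maximum loss: $109.

$109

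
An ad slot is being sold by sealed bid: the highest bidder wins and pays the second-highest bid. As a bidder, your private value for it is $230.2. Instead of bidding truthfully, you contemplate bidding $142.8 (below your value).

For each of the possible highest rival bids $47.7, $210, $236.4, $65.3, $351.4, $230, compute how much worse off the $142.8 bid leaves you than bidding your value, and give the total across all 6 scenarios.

$20.4

The deviation costs you only when the competing bid falls strictly between $142.8 and $230.2; elsewhere both bids give the same outcome.
$47.7: outcomes coincide → loss $0.
$210: truthful payoff $20.2, deviation payoff $0 → loss $20.2.
$236.4: outcomes coincide → loss $0.
$65.3: outcomes coincide → loss $0.
$351.4: outcomes coincide → loss $0.
$230: truthful payoff $0.2, deviation payoff $0 → loss $0.2.
Total loss = $20.2 + $0.2 = $20.4.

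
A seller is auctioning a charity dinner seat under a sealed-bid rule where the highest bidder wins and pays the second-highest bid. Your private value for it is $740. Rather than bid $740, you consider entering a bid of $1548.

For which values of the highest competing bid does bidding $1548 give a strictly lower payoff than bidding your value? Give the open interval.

If the competing bid is below $740, both bids win at the same price — no difference.
If it is above $1548, both bids lose — no difference.
If it lies strictly between $740 and $1548, bidding your value loses (payoff 0) while bidding $1548 wins at a price above your value (payoff negative).
So the deviation strictly hurts on the open interval ($740, $1548).

($740, $1548)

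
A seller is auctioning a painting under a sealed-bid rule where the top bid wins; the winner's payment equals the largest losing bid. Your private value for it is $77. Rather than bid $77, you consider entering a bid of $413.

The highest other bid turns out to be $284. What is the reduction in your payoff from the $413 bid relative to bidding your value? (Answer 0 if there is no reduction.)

$207

Bidding your value $77: you lose (since $77 < $284). Payoff $0.
Bidding $413: you win and pay $284. Payoff $77 − $284 = −$207.
The competing bid $284 lies between your value and your inflated bid, so overbidding wins an item priced above your value.
Loss from deviating = $0 − (−$207) = $207.
Because the price is fixed by the runner-up's bid, deviating from your value can only change a good outcome into a bad one — never the reverse.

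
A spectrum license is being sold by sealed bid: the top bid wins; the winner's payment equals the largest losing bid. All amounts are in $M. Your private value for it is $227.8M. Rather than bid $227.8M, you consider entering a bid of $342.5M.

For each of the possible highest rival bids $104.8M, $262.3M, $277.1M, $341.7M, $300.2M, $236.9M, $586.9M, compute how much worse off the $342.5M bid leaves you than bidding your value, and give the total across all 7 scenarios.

The deviation costs you only when the competing bid falls strictly between $227.8M and $342.5M; elsewhere both bids give the same outcome.
$104.8M: outcomes coincide → loss $0M.
$262.3M: truthful payoff $0M, deviation payoff −$34.5M → loss $34.5M.
$277.1M: truthful payoff $0M, deviation payoff −$49.3M → loss $49.3M.
$341.7M: truthful payoff $0M, deviation payoff −$113.9M → loss $113.9M.
$300.2M: truthful payoff $0M, deviation payoff −$72.4M → loss $72.4M.
$236.9M: truthful payoff $0M, deviation payoff −$9.1M → loss $9.1M.
$586.9M: outcomes coincide → loss $0M.
Total loss = $34.5M + $49.3M + $113.9M + $72.4M + $9.1M = $279.2M.
Truthful bidding weakly dominates here: raising your bid can only win items priced above your value, and lowering it can only forfeit items priced below.

$279.2M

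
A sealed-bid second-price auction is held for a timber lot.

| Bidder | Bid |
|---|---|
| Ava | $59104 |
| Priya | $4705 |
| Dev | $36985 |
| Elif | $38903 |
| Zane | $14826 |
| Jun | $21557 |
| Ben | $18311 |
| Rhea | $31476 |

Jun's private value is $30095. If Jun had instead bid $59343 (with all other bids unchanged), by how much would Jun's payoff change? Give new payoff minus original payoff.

−$29009

The highest bid among the other bidders is $59104; Jun's bid doesn't change that.
Original bid $21557: Jun is not highest (top rival bid is $59104); payoff $0.
Alternative bid $59343: Jun is highest, pays the top rival bid $59104; payoff $30095 − $59104 = −$29009.
Change in payoff = −$29009 − ($0) = −$29009.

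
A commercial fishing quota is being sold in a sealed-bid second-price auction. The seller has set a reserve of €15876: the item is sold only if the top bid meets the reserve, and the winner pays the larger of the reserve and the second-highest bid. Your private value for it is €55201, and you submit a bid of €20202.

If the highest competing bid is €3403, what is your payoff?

€39325

Your bid €20202 is the highest and exceeds the reserve.
Price = max(second-highest bid, reserve) = max(€3403, €15876) = €15876.
Payoff = €55201 − €15876 = €39325.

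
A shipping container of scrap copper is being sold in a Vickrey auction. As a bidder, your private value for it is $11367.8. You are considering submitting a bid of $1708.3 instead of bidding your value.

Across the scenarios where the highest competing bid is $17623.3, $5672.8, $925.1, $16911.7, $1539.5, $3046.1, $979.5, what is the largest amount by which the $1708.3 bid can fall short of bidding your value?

$17623.3: same outcome either way → loss $0.
$5672.8: truthful gives $5695, deviation gives $0 → loss $5695.
$925.1: same outcome either way → loss $0.
$16911.7: same outcome either way → loss $0.
$1539.5: same outcome either way → loss $0.
$3046.1: truthful gives $8321.7, deviation gives $0 → loss $8321.7.
$979.5: same outcome either way → loss $0.
Maximum loss: $8321.7.

$8321.7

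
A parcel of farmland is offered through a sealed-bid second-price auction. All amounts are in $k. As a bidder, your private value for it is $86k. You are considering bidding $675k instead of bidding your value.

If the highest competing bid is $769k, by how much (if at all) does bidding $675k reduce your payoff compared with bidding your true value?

Bidding your value $86k: you lose (since $86k < $769k). Payoff $0k.
Bidding $675k: you lose. Payoff $0k.
Difference = $0k − $0k = $0k; both bids lead to the same outcome because the competing bid is above both your value and your alternative bid.

$0k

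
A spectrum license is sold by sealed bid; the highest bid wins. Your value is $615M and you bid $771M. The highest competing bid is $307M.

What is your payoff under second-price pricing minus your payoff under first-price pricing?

$464M

You have the highest bid, so you win under either rule.
Second-price: pay $307M → payoff $308M.
First-price: pay your own bid $771M → payoff −$156M.
Difference = $308M − (−$156M) = $464M.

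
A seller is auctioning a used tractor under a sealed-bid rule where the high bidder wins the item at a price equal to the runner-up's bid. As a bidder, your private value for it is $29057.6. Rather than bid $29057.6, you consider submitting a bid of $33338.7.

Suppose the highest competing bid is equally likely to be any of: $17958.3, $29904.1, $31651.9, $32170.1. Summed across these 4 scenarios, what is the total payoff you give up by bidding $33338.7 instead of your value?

The deviation costs you only when the competing bid falls strictly between $29057.6 and $33338.7; elsewhere both bids give the same outcome.
$17958.3: outcomes coincide → loss $0.
$29904.1: truthful payoff $0, deviation payoff −$846.5 → loss $846.5.
$31651.9: truthful payoff $0, deviation payoff −$2594.3 → loss $2594.3.
$32170.1: truthful payoff $0, deviation payoff −$3112.5 → loss $3112.5.
Total loss = $846.5 + $2594.3 + $3112.5 = $6553.3.
Truthful bidding weakly dominates here: raising your bid can only win items priced above your value, and lowering it can only forfeit items priced below.

$6553.3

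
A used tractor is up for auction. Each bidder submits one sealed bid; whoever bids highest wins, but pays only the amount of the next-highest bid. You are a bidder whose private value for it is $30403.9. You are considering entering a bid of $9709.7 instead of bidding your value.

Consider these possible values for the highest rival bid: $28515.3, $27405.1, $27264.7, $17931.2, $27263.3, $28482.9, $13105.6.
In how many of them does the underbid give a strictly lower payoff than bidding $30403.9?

7

The deviation hurts exactly when the highest competing bid lies strictly between $9709.7 and $30403.9 — underbidding then forfeits a profitable win.
$28515.3: inside the interval → strictly worse (loss $1888.6).
$27405.1: inside the interval → strictly worse (loss $2998.8).
$27264.7: inside the interval → strictly worse (loss $3139.2).
$17931.2: inside the interval → strictly worse (loss $12472.7).
$27263.3: inside the interval → strictly worse (loss $3140.6).
$28482.9: inside the interval → strictly worse (loss $1921).
$13105.6: inside the interval → strictly worse (loss $17298.3).
Count: 7.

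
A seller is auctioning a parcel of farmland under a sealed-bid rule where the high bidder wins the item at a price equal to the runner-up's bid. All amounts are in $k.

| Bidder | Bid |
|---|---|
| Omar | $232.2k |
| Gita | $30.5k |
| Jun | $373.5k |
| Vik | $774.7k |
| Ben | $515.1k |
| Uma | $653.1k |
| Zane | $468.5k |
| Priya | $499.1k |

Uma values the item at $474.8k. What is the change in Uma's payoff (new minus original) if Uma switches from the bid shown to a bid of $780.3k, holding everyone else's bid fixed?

−$299.9k

The highest bid among the other bidders is $774.7k; Uma's bid doesn't change that.
Original bid $653.1k: Uma is not highest (top rival bid is $774.7k); payoff $0k.
Alternative bid $780.3k: Uma is highest, pays the top rival bid $774.7k; payoff $474.8k − $774.7k = −$299.9k.
Change in payoff = −$299.9k − ($0k) = −$299.9k.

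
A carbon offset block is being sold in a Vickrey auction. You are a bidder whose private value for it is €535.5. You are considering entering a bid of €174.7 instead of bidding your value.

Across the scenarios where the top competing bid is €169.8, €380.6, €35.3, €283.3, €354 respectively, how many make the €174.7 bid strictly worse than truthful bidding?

3

The deviation hurts exactly when the highest competing bid lies strictly between €174.7 and €535.5 — underbidding then forfeits a profitable win.
€169.8: below both → same outcome either way.
€380.6: inside the interval → strictly worse (loss €154.9).
€35.3: below both → same outcome either way.
€283.3: inside the interval → strictly worse (loss €252.2).
€354: inside the interval → strictly worse (loss €181.5).
Count: 3.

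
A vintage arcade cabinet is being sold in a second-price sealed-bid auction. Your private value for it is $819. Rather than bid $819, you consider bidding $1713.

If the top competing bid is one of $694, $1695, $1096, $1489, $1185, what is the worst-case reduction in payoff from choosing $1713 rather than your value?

$694: same outcome either way → loss $0.
$1695: truthful gives $0, deviation gives −$876 → loss $876.
$1096: truthful gives $0, deviation gives −$277 → loss $277.
$1489: truthful gives $0, deviation gives −$670 → loss $670.
$1185: truthful gives $0, deviation gives −$366 → loss $366.
Maximum loss: $876.

$876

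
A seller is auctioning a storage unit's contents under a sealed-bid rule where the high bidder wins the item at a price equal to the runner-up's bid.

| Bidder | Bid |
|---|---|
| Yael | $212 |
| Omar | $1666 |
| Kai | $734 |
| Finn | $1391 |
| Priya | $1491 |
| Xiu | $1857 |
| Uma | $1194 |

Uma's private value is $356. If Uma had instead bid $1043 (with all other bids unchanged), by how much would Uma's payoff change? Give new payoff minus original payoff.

$0

The highest bid among the other bidders is $1857; Uma's bid doesn't change that.
Original bid $1194: Uma is not highest (top rival bid is $1857); payoff $0.
Alternative bid $1043: Uma is not highest (top rival bid is $1857); payoff $0.
Change in payoff = $0 − ($0) = $0.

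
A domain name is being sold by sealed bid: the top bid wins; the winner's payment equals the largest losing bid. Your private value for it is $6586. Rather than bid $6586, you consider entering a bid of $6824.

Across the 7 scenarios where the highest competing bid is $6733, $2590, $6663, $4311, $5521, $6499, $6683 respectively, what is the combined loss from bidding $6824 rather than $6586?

$321

The deviation costs you only when the competing bid falls strictly between $6586 and $6824; elsewhere both bids give the same outcome.
$6733: truthful payoff $0, deviation payoff −$147 → loss $147.
$2590: outcomes coincide → loss $0.
$6663: truthful payoff $0, deviation payoff −$77 → loss $77.
$4311: outcomes coincide → loss $0.
$5521: outcomes coincide → loss $0.
$6499: outcomes coincide → loss $0.
$6683: truthful payoff $0, deviation payoff −$97 → loss $97.
Total loss = $147 + $77 + $97 = $321.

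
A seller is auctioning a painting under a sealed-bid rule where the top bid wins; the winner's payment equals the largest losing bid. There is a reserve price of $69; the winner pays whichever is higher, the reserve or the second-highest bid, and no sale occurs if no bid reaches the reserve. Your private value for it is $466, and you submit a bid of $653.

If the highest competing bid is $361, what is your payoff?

$105

Your bid $653 is the highest and exceeds the reserve.
Price = max(second-highest bid, reserve) = max($361, $69) = $361.
Payoff = $466 − $361 = $105.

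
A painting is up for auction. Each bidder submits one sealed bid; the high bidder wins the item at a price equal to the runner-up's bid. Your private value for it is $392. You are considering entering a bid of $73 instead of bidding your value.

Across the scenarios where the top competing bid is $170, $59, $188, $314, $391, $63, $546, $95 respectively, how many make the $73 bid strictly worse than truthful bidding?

5

The deviation hurts exactly when the highest competing bid lies strictly between $73 and $392 — underbidding then forfeits a profitable win.
$170: inside the interval → strictly worse (loss $222).
$59: below both → same outcome either way.
$188: inside the interval → strictly worse (loss $204).
$314: inside the interval → strictly worse (loss $78).
$391: inside the interval → strictly worse (loss $1).
$63: below both → same outcome either way.
$546: above both → same outcome either way.
$95: inside the interval → strictly worse (loss $297).
Count: 5.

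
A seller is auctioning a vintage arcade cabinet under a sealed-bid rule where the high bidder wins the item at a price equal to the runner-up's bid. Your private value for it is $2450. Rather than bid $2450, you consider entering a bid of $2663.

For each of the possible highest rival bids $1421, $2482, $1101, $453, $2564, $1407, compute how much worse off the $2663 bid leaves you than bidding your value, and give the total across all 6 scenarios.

The deviation costs you only when the competing bid falls strictly between $2450 and $2663; elsewhere both bids give the same outcome.
$1421: outcomes coincide → loss $0.
$2482: truthful payoff $0, deviation payoff −$32 → loss $32.
$1101: outcomes coincide → loss $0.
$453: outcomes coincide → loss $0.
$2564: truthful payoff $0, deviation payoff −$114 → loss $114.
$1407: outcomes coincide → loss $0.
Total loss = $32 + $114 = $146.

$146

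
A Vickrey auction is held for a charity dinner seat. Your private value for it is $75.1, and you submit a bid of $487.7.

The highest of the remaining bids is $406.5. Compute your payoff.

−$331.4

Your bid $487.7 exceeds the highest competing bid $406.5, so you win.
In a second-price auction the winner pays the second-highest bid, $406.5.
Payoff = value − price = $75.1 − $406.5 = −$331.4.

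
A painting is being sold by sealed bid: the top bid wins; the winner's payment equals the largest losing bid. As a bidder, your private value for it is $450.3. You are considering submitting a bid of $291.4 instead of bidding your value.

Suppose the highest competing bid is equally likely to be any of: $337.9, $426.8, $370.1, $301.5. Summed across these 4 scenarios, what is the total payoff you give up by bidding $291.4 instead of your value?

$364.9

The deviation costs you only when the competing bid falls strictly between $291.4 and $450.3; elsewhere both bids give the same outcome.
$337.9: truthful payoff $112.4, deviation payoff $0 → loss $112.4.
$426.8: truthful payoff $23.5, deviation payoff $0 → loss $23.5.
$370.1: truthful payoff $80.2, deviation payoff $0 → loss $80.2.
$301.5: truthful payoff $148.8, deviation payoff $0 → loss $148.8.
Total loss = $112.4 + $23.5 + $80.2 + $148.8 = $364.9.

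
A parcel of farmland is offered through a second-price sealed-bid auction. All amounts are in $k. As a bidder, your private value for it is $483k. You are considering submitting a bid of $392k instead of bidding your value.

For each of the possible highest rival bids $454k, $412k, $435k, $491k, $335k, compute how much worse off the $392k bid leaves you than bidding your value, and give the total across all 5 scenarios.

$148k

The deviation costs you only when the competing bid falls strictly between $392k and $483k; elsewhere both bids give the same outcome.
$454k: truthful payoff $29k, deviation payoff $0k → loss $29k.
$412k: truthful payoff $71k, deviation payoff $0k → loss $71k.
$435k: truthful payoff $48k, deviation payoff $0k → loss $48k.
$491k: outcomes coincide → loss $0k.
$335k: outcomes coincide → loss $0k.
Total loss = $29k + $71k + $48k = $148k.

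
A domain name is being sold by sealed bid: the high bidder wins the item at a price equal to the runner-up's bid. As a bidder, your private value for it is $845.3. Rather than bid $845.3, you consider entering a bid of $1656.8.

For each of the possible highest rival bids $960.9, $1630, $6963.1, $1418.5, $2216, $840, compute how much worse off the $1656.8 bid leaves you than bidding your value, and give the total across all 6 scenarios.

The deviation costs you only when the competing bid falls strictly between $845.3 and $1656.8; elsewhere both bids give the same outcome.
$960.9: truthful payoff $0, deviation payoff −$115.6 → loss $115.6.
$1630: truthful payoff $0, deviation payoff −$784.7 → loss $784.7.
$6963.1: outcomes coincide → loss $0.
$1418.5: truthful payoff $0, deviation payoff −$573.2 → loss $573.2.
$2216: outcomes coincide → loss $0.
$840: outcomes coincide → loss $0.
Total loss = $115.6 + $784.7 + $573.2 = $1473.5.

$1473.5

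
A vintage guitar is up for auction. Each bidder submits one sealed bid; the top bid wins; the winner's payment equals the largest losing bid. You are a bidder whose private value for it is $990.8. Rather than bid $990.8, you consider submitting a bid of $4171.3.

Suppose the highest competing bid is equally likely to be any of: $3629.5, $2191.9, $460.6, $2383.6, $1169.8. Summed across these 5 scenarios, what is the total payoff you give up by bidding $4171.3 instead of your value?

The deviation costs you only when the competing bid falls strictly between $990.8 and $4171.3; elsewhere both bids give the same outcome.
$3629.5: truthful payoff $0, deviation payoff −$2638.7 → loss $2638.7.
$2191.9: truthful payoff $0, deviation payoff −$1201.1 → loss $1201.1.
$460.6: outcomes coincide → loss $0.
$2383.6: truthful payoff $0, deviation payoff −$1392.8 → loss $1392.8.
$1169.8: truthful payoff $0, deviation payoff −$179 → loss $179.
Total loss = $2638.7 + $1201.1 + $1392.8 + $179 = $5411.6.

$5411.6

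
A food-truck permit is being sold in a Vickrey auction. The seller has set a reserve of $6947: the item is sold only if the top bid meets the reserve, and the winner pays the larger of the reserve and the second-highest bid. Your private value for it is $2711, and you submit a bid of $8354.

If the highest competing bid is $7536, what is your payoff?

Your bid $8354 is the highest and exceeds the reserve.
Price = max(second-highest bid, reserve) = max($7536, $6947) = $7536.
Payoff = $2711 − $7536 = −$4825.

−$4825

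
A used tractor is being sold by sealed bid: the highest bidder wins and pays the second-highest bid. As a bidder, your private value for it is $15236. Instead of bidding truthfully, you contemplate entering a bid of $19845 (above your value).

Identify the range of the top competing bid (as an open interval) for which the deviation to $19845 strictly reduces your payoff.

($15236, $19845)

If the competing bid is below $15236, both bids win at the same price — no difference.
If it is above $19845, both bids lose — no difference.
If it lies strictly between $15236 and $19845, bidding your value loses (payoff 0) while bidding $19845 wins at a price above your value (payoff negative).
So the deviation strictly hurts on the open interval ($15236, $19845).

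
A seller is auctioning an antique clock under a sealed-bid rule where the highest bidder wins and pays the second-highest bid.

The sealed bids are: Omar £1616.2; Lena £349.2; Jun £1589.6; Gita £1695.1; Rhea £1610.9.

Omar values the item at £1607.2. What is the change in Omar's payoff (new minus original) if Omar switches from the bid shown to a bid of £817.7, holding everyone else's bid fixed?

The highest bid among the other bidders is £1695.1; Omar's bid doesn't change that.
Original bid £1616.2: Omar is not highest (top rival bid is £1695.1); payoff £0.
Alternative bid £817.7: Omar is not highest (top rival bid is £1695.1); payoff £0.
Change in payoff = £0 − (£0) = £0.

£0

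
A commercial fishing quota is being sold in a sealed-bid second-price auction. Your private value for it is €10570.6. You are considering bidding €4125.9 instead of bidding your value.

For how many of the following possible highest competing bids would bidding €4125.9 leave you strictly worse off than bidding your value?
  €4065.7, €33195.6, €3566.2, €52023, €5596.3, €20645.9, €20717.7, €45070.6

1

The deviation hurts exactly when the highest competing bid lies strictly between €4125.9 and €10570.6 — underbidding then forfeits a profitable win.
€4065.7: below both → same outcome either way.
€33195.6: above both → same outcome either way.
€3566.2: below both → same outcome either way.
€52023: above both → same outcome either way.
€5596.3: inside the interval → strictly worse (loss €4974.3).
€20645.9: above both → same outcome either way.
€20717.7: above both → same outcome either way.
€45070.6: above both → same outcome either way.
Count: 1.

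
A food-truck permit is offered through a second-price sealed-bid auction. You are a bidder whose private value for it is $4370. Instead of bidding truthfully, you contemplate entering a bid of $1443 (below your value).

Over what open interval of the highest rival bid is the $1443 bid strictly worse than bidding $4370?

If the competing bid is below $1443, both bids win at the same price — no difference.
If it is above $4370, both bids lose — no difference.
If it lies strictly between $1443 and $4370, bidding your value wins at a price below your value (positive payoff) while bidding $1443 loses (payoff 0).
So the deviation strictly hurts on the open interval ($1443, $4370).

($1443, $4370)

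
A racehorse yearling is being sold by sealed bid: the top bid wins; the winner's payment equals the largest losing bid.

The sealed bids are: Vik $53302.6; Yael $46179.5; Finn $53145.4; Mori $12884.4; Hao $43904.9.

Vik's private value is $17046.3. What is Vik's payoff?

Highest bid: Vik at $53302.6, so Vik wins.
Second-highest bid: Finn at $53145.4 — that is the price the winner pays.
Vik's payoff = value − price = $17046.3 − $53145.4 = −$36099.1.

−$36099.1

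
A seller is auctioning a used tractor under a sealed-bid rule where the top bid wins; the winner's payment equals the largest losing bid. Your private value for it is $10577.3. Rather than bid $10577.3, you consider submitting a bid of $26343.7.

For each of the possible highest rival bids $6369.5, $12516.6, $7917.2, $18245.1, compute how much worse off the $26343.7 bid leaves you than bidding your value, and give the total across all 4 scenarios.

The deviation costs you only when the competing bid falls strictly between $10577.3 and $26343.7; elsewhere both bids give the same outcome.
$6369.5: outcomes coincide → loss $0.
$12516.6: truthful payoff $0, deviation payoff −$1939.3 → loss $1939.3.
$7917.2: outcomes coincide → loss $0.
$18245.1: truthful payoff $0, deviation payoff −$7667.8 → loss $7667.8.
Total loss = $1939.3 + $7667.8 = $9607.1.
Because the price is fixed by the runner-up's bid, deviating from your value can only change a good outcome into a bad one — never the reverse.

$9607.1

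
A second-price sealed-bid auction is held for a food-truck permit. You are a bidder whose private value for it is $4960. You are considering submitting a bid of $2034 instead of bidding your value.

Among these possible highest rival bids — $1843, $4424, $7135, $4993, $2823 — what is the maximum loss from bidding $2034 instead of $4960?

$1843: same outcome either way → loss $0.
$4424: truthful gives $536, deviation gives $0 → loss $536.
$7135: same outcome either way → loss $0.
$4993: same outcome either way → loss $0.
$2823: truthful gives $2137, deviation gives $0 → loss $2137.
Maximum loss: $2137.

$2137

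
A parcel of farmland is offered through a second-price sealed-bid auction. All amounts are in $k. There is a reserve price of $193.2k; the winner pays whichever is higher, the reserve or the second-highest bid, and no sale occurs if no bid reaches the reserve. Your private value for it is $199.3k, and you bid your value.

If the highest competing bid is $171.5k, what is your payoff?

$6.1k

Your bid $199.3k is the highest and exceeds the reserve.
Price = max(second-highest bid, reserve) = max($171.5k, $193.2k) = $193.2k.
Payoff = $199.3k − $193.2k = $6.1k.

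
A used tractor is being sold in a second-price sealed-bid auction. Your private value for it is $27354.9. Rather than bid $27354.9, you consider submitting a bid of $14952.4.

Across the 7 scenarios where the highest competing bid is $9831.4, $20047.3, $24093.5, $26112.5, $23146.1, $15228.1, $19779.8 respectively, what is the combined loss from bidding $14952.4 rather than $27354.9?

$35722.1

The deviation costs you only when the competing bid falls strictly between $14952.4 and $27354.9; elsewhere both bids give the same outcome.
$9831.4: outcomes coincide → loss $0.
$20047.3: truthful payoff $7307.6, deviation payoff $0 → loss $7307.6.
$24093.5: truthful payoff $3261.4, deviation payoff $0 → loss $3261.4.
$26112.5: truthful payoff $1242.4, deviation payoff $0 → loss $1242.4.
$23146.1: truthful payoff $4208.8, deviation payoff $0 → loss $4208.8.
$15228.1: truthful payoff $12126.8, deviation payoff $0 → loss $12126.8.
$19779.8: truthful payoff $7575.1, deviation payoff $0 → loss $7575.1.
Total loss = $7307.6 + $3261.4 + $1242.4 + $4208.8 + $12126.8 + $7575.1 = $35722.1.
Truthful bidding weakly dominates here: raising your bid can only win items priced above your value, and lowering it can only forfeit items priced below.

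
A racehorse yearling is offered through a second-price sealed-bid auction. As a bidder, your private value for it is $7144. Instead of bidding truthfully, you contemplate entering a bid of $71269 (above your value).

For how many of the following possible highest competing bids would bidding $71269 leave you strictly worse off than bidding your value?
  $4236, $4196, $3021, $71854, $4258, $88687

0

The deviation hurts exactly when the highest competing bid lies strictly between $7144 and $71269 — overbidding then wins at a price above your value.
$4236: below both → same outcome either way.
$4196: below both → same outcome either way.
$3021: below both → same outcome either way.
$71854: above both → same outcome either way.
$4258: below both → same outcome either way.
$88687: above both → same outcome either way.
Count: 0.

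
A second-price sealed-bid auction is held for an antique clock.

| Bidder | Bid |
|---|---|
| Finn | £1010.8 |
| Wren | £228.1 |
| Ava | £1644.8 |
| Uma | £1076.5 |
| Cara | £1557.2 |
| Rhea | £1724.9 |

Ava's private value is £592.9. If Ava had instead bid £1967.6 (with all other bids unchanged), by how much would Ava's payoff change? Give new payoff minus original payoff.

The highest bid among the other bidders is £1724.9; Ava's bid doesn't change that.
Original bid £1644.8: Ava is not highest (top rival bid is £1724.9); payoff £0.
Alternative bid £1967.6: Ava is highest, pays the top rival bid £1724.9; payoff £592.9 − £1724.9 = −£1132.
Change in payoff = −£1132 − (£0) = −£1132.

−£1132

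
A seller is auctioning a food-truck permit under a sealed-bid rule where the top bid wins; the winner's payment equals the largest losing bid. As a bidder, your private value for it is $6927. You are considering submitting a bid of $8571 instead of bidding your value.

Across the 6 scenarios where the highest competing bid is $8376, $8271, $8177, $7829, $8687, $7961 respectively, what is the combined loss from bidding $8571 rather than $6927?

$5979

The deviation costs you only when the competing bid falls strictly between $6927 and $8571; elsewhere both bids give the same outcome.
$8376: truthful payoff $0, deviation payoff −$1449 → loss $1449.
$8271: truthful payoff $0, deviation payoff −$1344 → loss $1344.
$8177: truthful payoff $0, deviation payoff −$1250 → loss $1250.
$7829: truthful payoff $0, deviation payoff −$902 → loss $902.
$8687: outcomes coincide → loss $0.
$7961: truthful payoff $0, deviation payoff −$1034 → loss $1034.
Total loss = $1449 + $1344 + $1250 + $902 + $1034 = $5979.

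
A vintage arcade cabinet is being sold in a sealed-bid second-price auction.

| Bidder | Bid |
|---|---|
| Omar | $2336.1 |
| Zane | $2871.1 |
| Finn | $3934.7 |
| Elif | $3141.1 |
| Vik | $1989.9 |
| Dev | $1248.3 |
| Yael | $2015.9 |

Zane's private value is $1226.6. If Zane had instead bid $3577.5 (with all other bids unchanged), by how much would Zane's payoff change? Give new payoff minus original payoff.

The highest bid among the other bidders is $3934.7; Zane's bid doesn't change that.
Original bid $2871.1: Zane is not highest (top rival bid is $3934.7); payoff $0.
Alternative bid $3577.5: Zane is not highest (top rival bid is $3934.7); payoff $0.
Change in payoff = $0 − ($0) = $0.

$0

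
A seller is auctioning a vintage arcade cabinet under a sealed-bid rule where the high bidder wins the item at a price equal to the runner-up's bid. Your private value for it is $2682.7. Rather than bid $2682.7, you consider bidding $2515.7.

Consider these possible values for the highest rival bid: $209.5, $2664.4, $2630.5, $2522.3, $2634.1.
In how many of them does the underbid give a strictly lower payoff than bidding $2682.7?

The deviation hurts exactly when the highest competing bid lies strictly between $2515.7 and $2682.7 — underbidding then forfeits a profitable win.
$209.5: below both → same outcome either way.
$2664.4: inside the interval → strictly worse (loss $18.3).
$2630.5: inside the interval → strictly worse (loss $52.2).
$2522.3: inside the interval → strictly worse (loss $160.4).
$2634.1: inside the interval → strictly worse (loss $48.6).
Count: 4.

4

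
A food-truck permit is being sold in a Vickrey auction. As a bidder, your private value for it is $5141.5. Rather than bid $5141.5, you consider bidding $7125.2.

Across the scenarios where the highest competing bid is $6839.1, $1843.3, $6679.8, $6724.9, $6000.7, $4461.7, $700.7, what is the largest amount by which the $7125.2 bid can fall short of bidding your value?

$1697.6

$6839.1: truthful gives $0, deviation gives −$1697.6 → loss $1697.6.
$1843.3: same outcome either way → loss $0.
$6679.8: truthful gives $0, deviation gives −$1538.3 → loss $1538.3.
$6724.9: truthful gives $0, deviation gives −$1583.4 → loss $1583.4.
$6000.7: truthful gives $0, deviation gives −$859.2 → loss $859.2.
$4461.7: same outcome either way → loss $0.
$700.7: same outcome either way → loss $0.
Maximum loss: $1697.6.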